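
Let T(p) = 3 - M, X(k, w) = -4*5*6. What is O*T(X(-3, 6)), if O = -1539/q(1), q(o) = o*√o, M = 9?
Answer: 9234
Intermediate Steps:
q(o) = o^(3/2)
X(k, w) = -120 (X(k, w) = -20*6 = -120)
T(p) = -6 (T(p) = 3 - 1*9 = 3 - 9 = -6)
O = -1539 (O = -1539/(1^(3/2)) = -1539/1 = -1539*1 = -1539)
O*T(X(-3, 6)) = -1539*(-6) = 9234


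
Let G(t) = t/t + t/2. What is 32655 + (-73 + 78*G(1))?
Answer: 32699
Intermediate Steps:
G(t) = 1 + t/2 (G(t) = 1 + t*(½) = 1 + t/2)
32655 + (-73 + 78*G(1)) = 32655 + (-73 + 78*(1 + (½)*1)) = 32655 + (-73 + 78*(1 + ½)) = 32655 + (-73 + 78*(3/2)) = 32655 + (-73 + 117) = 32655 + 44 = 32699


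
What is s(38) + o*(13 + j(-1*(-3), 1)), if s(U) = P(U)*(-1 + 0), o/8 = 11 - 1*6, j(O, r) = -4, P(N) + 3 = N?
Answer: 325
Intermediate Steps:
P(N) = -3 + N
o = 40 (o = 8*(11 - 1*6) = 8*(11 - 6) = 8*5 = 40)
s(U) = 3 - U (s(U) = (-3 + U)*(-1 + 0) = (-3 + U)*(-1) = 3 - U)
s(38) + o*(13 + j(-1*(-3), 1)) = (3 - 1*38) + 40*(13 - 4) = (3 - 38) + 40*9 = -35 + 360 = 325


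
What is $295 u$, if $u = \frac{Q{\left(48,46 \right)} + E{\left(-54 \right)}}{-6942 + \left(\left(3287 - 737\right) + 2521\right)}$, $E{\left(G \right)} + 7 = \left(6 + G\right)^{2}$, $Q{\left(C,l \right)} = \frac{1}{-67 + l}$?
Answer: $- \frac{14229620}{39291} \approx -362.16$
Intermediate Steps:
$E{\left(G \right)} = -7 + \left(6 + G\right)^{2}$
$u = - \frac{48236}{39291}$ ($u = \frac{\frac{1}{-67 + 46} - \left(7 - \left(6 - 54\right)^{2}\right)}{-6942 + \left(\left(3287 - 737\right) + 2521\right)} = \frac{\frac{1}{-21} - \left(7 - \left(-48\right)^{2}\right)}{-6942 + \left(2550 + 2521\right)} = \frac{- \frac{1}{21} + \left(-7 + 2304\right)}{-6942 + 5071} = \frac{- \frac{1}{21} + 2297}{-1871} = \frac{48236}{21} \left(- \frac{1}{1871}\right) = - \frac{48236}{39291} \approx -1.2277$)
$295 u = 295 \left(- \frac{48236}{39291}\right) = - \frac{14229620}{39291}$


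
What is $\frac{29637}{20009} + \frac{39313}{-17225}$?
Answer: $- \frac{276116492}{344655025} \approx -0.80114$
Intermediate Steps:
$\frac{29637}{20009} + \frac{39313}{-17225} = 29637 \cdot \frac{1}{20009} + 39313 \left(- \frac{1}{17225}\right) = \frac{29637}{20009} - \frac{39313}{17225} = - \frac{276116492}{344655025}$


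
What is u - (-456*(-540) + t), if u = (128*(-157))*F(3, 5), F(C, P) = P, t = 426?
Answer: -347146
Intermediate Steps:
u = -100480 (u = (128*(-157))*5 = -20096*5 = -100480)
u - (-456*(-540) + t) = -100480 - (-456*(-540) + 426) = -100480 - (246240 + 426) = -100480 - 1*246666 = -100480 - 246666 = -347146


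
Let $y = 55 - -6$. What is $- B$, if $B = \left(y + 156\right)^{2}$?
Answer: $-47089$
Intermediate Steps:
$y = 61$ ($y = 55 + 6 = 61$)
$B = 47089$ ($B = \left(61 + 156\right)^{2} = 217^{2} = 47089$)
$- B = \left(-1\right) 47089 = -47089$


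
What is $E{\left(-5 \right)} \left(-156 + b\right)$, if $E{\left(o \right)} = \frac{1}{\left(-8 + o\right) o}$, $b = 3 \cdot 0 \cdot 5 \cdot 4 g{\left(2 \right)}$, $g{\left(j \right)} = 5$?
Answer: $- \frac{12}{5} \approx -2.4$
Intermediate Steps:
$b = 0$ ($b = 3 \cdot 0 \cdot 5 \cdot 4 \cdot 5 = 0 \cdot 5 \cdot 4 \cdot 5 = 0 \cdot 4 \cdot 5 = 0 \cdot 5 = 0$)
$E{\left(o \right)} = \frac{1}{o \left(-8 + o\right)}$
$E{\left(-5 \right)} \left(-156 + b\right) = \frac{1}{\left(-5\right) \left(-8 - 5\right)} \left(-156 + 0\right) = - \frac{1}{5 \left(-13\right)} \left(-156\right) = \left(- \frac{1}{5}\right) \left(- \frac{1}{13}\right) \left(-156\right) = \frac{1}{65} \left(-156\right) = - \frac{12}{5}$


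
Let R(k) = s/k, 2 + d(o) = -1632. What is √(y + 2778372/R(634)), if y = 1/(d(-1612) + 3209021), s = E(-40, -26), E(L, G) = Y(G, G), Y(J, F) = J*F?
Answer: √4530252298169120141181/41696031 ≈ 1614.2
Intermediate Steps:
d(o) = -1634 (d(o) = -2 - 1632 = -1634)
Y(J, F) = F*J
E(L, G) = G² (E(L, G) = G*G = G²)
s = 676 (s = (-26)² = 676)
R(k) = 676/k
y = 1/3207387 (y = 1/(-1634 + 3209021) = 1/3207387 ≈ 3.1178e-7)
√(y + 2778372/R(634)) = √(1/3207387 + 2778372/((676/634))) = √(1/3207387 + 2778372/((676*(1/634)))) = √(1/3207387 + 2778372/(338/317)) = √(1/3207387 + 2778372*(317/338)) = √(1/3207387 + 440371962/169) = √(1412443306083463/542048403) = √4530252298169120141181/41696031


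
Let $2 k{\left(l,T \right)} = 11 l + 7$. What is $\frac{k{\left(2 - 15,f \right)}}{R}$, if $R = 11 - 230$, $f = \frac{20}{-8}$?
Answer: $\frac{68}{219} \approx 0.3105$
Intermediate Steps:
$f = - \frac{5}{2}$ ($f = 20 \left(- \frac{1}{8}\right) = - \frac{5}{2} \approx -2.5$)
$k{\left(l,T \right)} = \frac{7}{2} + \frac{11 l}{2}$ ($k{\left(l,T \right)} = \frac{11 l + 7}{2} = \frac{7 + 11 l}{2} = \frac{7}{2} + \frac{11 l}{2}$)
$R = -219$ ($R = 11 - 230 = -219$)
$\frac{k{\left(2 - 15,f \right)}}{R} = \frac{\frac{7}{2} + \frac{11 \left(2 - 15\right)}{2}}{-219} = \left(\frac{7}{2} + \frac{11 \left(2 - 15\right)}{2}\right) \left(- \frac{1}{219}\right) = \left(\frac{7}{2} + \frac{11}{2} \left(-13\right)\right) \left(- \frac{1}{219}\right) = \left(\frac{7}{2} - \frac{143}{2}\right) \left(- \frac{1}{219}\right) = \left(-68\right) \left(- \frac{1}{219}\right) = \frac{68}{219}$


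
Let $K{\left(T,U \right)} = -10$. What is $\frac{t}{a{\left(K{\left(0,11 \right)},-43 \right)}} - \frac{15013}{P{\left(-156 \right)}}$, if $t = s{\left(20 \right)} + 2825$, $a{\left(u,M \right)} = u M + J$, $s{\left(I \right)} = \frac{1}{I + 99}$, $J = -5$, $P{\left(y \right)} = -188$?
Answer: $\frac{822483563}{9508100} \approx 86.503$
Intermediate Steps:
$s{\left(I \right)} = \frac{1}{99 + I}$
$a{\left(u,M \right)} = -5 + M u$ ($a{\left(u,M \right)} = u M - 5 = M u - 5 = -5 + M u$)
$t = \frac{336176}{119}$ ($t = \frac{1}{99 + 20} + 2825 = \frac{1}{119} + 2825 = \frac{336176}{119} \approx 2825.0$)
$\frac{t}{a{\left(K{\left(0,11 \right)},-43 \right)}} - \frac{15013}{P{\left(-156 \right)}} = \frac{336176}{119 \left(-5 - -430\right)} - \frac{15013}{-188} = \frac{336176}{119 \left(-5 + 430\right)} - - \frac{15013}{188} = \frac{336176}{119 \cdot 425} + \frac{15013}{188} = \frac{336176}{119} \cdot \frac{1}{425} + \frac{15013}{188} = \frac{336176}{50575} + \frac{15013}{188} = \frac{822483563}{9508100}$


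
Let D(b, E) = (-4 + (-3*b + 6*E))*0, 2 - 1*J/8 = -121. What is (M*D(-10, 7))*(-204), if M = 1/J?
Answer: 0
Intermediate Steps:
J = 984 (J = 16 - 8*(-121) = 16 + 968 = 984)
D(b, E) = 0 (D(b, E) = (-4 - 3*b + 6*E)*0 = 0)
M = 1/984 ≈ 0.0010163
(M*D(-10, 7))*(-204) = ((1/984)*0)*(-204) = 0*(-204) = 0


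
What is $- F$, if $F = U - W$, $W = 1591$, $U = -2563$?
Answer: $4154$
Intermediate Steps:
$F = -4154$ ($F = -2563 - 1591 = -4154$)
$- F = \left(-1\right) \left(-4154\right) = 4154$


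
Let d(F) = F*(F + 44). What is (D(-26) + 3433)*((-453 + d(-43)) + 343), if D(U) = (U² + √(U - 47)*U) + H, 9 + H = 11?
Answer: -628983 + 3978*I*√73 ≈ -6.2898e+5 + 33988.0*I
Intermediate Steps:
H = 2 (H = -9 + 11 = 2)
d(F) = F*(44 + F)
D(U) = 2 + U² + U*√(-47 + U) (D(U) = (U² + √(U - 47)*U) + 2 = (U² + √(-47 + U)*U) + 2 = (U² + U*√(-47 + U)) + 2 = 2 + U² + U*√(-47 + U))
(D(-26) + 3433)*((-453 + d(-43)) + 343) = ((2 + (-26)² - 26*√(-47 - 26)) + 3433)*((-453 - 43*(44 - 43)) + 343) = ((2 + 676 - 26*I*√73) + 3433)*((-453 - 43*1) + 343) = ((2 + 676 - 26*I*√73) + 3433)*((-453 - 43) + 343) = ((2 + 676 - 26*I*√73) + 3433)*(-496 + 343) = ((678 - 26*I*√73) + 3433)*(-153) = (4111 - 26*I*√73)*(-153) = -628983 + 3978*I*√73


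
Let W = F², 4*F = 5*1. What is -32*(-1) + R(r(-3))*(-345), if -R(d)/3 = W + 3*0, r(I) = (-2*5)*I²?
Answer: 26387/16 ≈ 1649.2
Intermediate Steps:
F = 5/4 (F = (5*1)/4 = (¼)*5 = 5/4 ≈ 1.2500)
r(I) = -10*I²
W = 25/16 (W = (5/4)² = 25/16 ≈ 1.5625)
R(d) = -75/16 (R(d) = -3*(25/16 + 3*0) = -3*(25/16 + 0) = -3*25/16 = -75/16)
-32*(-1) + R(r(-3))*(-345) = -32*(-1) - 75/16*(-345) = 32 + 25875/16 = 26387/16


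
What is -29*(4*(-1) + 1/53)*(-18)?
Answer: -110142/53 ≈ -2078.2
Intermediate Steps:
-29*(4*(-1) + 1/53)*(-18) = -29*(-4 + 1/53)*(-18) = -(-6119)*(-18)/53 = -29*3798/53 = -110142/53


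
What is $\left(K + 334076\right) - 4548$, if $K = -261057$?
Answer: $68471$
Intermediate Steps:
$\left(K + 334076\right) - 4548 = \left(-261057 + 334076\right) - 4548 = 73019 - 4548 = 68471$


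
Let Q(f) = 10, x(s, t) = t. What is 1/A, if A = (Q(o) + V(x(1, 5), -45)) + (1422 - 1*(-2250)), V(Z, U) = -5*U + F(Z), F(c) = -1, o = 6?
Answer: 1/3906 ≈ 0.00025602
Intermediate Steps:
V(Z, U) = -1 - 5*U (V(Z, U) = -5*U - 1 = -1 - 5*U)
A = 3906 (A = (10 + (-1 - 5*(-45))) + (1422 - 1*(-2250)) = (10 + (-1 + 225)) + (1422 + 2250) = (10 + 224) + 3672 = 234 + 3672 = 3906)
1/A = 1/3906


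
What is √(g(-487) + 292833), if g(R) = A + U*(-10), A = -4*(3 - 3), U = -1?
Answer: √292843 ≈ 541.15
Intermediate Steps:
A = 0 (A = -4*0 = 0)
g(R) = 10 (g(R) = 0 - 1*(-10) = 0 + 10 = 10)
√(g(-487) + 292833) = √(10 + 292833) = √292843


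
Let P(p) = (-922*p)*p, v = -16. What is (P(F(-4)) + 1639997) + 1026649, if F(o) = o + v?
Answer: 2297846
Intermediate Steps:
F(o) = -16 + o (F(o) = o - 16 = -16 + o)
P(p) = -922*p²
(P(F(-4)) + 1639997) + 1026649 = (-922*(-16 - 4)² + 1639997) + 1026649 = (-922*(-20)² + 1639997) + 1026649 = (-922*400 + 1639997) + 1026649 = (-368800 + 1639997) + 1026649 = 1271197 + 1026649 = 2297846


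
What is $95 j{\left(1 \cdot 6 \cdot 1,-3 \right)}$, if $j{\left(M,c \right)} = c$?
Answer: $-285$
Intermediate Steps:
$95 j{\left(1 \cdot 6 \cdot 1,-3 \right)} = 95 \left(-3\right) = -285$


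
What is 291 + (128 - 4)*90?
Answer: 11451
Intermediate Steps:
291 + (128 - 4)*90 = 291 + 124*90 = 291 + 11160 = 11451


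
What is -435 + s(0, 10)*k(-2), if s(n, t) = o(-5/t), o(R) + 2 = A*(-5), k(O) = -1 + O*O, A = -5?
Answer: -366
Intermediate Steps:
k(O) = -1 + O**2
o(R) = 23 (o(R) = -2 - 5*(-5) = -2 + 25 = 23)
s(n, t) = 23
-435 + s(0, 10)*k(-2) = -435 + 23*(-1 + (-2)**2) = -435 + 23*(-1 + 4) = -435 + 23*3 = -435 + 69 = -366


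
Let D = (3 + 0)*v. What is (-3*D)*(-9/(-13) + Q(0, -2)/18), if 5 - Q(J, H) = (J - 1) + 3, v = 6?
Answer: -603/13 ≈ -46.385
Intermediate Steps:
Q(J, H) = 3 - J (Q(J, H) = 5 - ((J - 1) + 3) = 5 - ((-1 + J) + 3) = 5 - (2 + J) = 5 + (-2 - J) = 3 - J)
D = 18 (D = (3 + 0)*6 = 3*6 = 18)
(-3*D)*(-9/(-13) + Q(0, -2)/18) = (-3*18)*(-9/(-13) + (3 - 1*0)/18) = -54*(-9*(-1/13) + (3 + 0)*(1/18)) = -54*(9/13 + 3*(1/18)) = -54*(9/13 + ⅙) = -54*67/78 = -603/13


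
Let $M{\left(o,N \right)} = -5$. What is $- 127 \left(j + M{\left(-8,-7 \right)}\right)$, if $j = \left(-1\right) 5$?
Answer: $1270$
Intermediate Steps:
$j = -5$
$- 127 \left(j + M{\left(-8,-7 \right)}\right) = - 127 \left(-5 - 5\right) = \left(-127\right) \left(-10\right) = 1270$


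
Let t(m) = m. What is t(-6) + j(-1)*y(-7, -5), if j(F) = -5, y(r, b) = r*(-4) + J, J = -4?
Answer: -126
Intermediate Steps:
y(r, b) = -4 - 4*r (y(r, b) = r*(-4) - 4 = -4*r - 4 = -4 - 4*r)
t(-6) + j(-1)*y(-7, -5) = -6 - 5*(-4 - 4*(-7)) = -6 - 5*(-4 + 28) = -6 - 5*24 = -6 - 120 = -126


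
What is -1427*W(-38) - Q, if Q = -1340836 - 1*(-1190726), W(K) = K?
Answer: 204336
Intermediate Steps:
Q = -150110 (Q = -1340836 + 1190726 = -150110)
-1427*W(-38) - Q = -1427*(-38) - 1*(-150110) = 54226 + 150110 = 204336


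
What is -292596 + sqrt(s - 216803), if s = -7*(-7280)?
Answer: -292596 + 3*I*sqrt(18427) ≈ -2.926e+5 + 407.24*I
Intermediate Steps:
s = 50960
-292596 + sqrt(s - 216803) = -292596 + sqrt(50960 - 216803) = -292596 + sqrt(-165843) = -292596 + 3*I*sqrt(18427)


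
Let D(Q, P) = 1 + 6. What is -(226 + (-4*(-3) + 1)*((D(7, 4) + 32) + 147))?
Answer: -2644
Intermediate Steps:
D(Q, P) = 7
-(226 + (-4*(-3) + 1)*((D(7, 4) + 32) + 147)) = -(226 + (-4*(-3) + 1)*((7 + 32) + 147)) = -(226 + (12 + 1)*(39 + 147)) = -(226 + 13*186) = -(226 + 2418) = -1*2644 = -2644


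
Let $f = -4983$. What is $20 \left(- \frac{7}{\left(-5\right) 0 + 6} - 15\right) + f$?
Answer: $- \frac{15919}{3} \approx -5306.3$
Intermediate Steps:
$20 \left(- \frac{7}{\left(-5\right) 0 + 6} - 15\right) + f = 20 \left(- \frac{7}{\left(-5\right) 0 + 6} - 15\right) - 4983 = 20 \left(- \frac{7}{0 + 6} - 15\right) - 4983 = 20 \left(- \frac{7}{6} - 15\right) - 4983 = 20 \left(- \frac{97}{6}\right) - 4983 = - \frac{970}{3} - 4983 = - \frac{15919}{3}$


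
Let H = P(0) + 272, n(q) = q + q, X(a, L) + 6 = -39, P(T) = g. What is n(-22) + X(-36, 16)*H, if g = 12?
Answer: -12824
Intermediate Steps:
P(T) = 12
X(a, L) = -45 (X(a, L) = -6 - 39 = -45)
n(q) = 2*q
H = 284 (H = 12 + 272 = 284)
n(-22) + X(-36, 16)*H = 2*(-22) - 45*284 = -44 - 12780 = -12824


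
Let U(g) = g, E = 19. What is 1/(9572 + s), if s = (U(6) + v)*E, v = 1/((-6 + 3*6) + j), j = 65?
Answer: 77/745841 ≈ 0.00010324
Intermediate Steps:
v = 1/77 (v = 1/((-6 + 3*6) + 65) = 1/((-6 + 18) + 65) = 1/(12 + 65) = 1/77 ≈ 0.012987)
s = 8797/77 (s = (6 + 1/77)*19 = (463/77)*19 = 8797/77 ≈ 114.25)
1/(9572 + s) = 1/(9572 + 8797/77) = 1/(745841/77) = 77/745841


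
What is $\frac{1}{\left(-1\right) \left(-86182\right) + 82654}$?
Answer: $\frac{1}{168836} \approx 5.9229 \cdot 10^{-6}$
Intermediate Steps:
$\frac{1}{\left(-1\right) \left(-86182\right) + 82654} = \frac{1}{86182 + 82654} = \frac{1}{168836}$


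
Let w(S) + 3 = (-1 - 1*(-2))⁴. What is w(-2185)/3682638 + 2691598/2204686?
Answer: 2478044166538/2029765110417 ≈ 1.2209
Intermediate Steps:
w(S) = -2 (w(S) = -3 + (-1 - 1*(-2))⁴ = -3 + (-1 + 2)⁴ = -3 + 1⁴ = -3 + 1 = -2)
w(-2185)/3682638 + 2691598/2204686 = -2/3682638 + 2691598/2204686 = -2*1/3682638 + 2691598*(1/2204686) = -1/1841319 + 1345799/1102343 = 2478044166538/2029765110417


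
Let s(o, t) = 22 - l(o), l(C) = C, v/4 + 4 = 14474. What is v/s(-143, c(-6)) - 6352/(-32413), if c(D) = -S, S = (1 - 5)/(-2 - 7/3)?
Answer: 375422504/1069629 ≈ 350.98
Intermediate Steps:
v = 57880 (v = -16 + 4*14474 = -16 + 57896 = 57880)
S = 12/13 (S = -4/(-2 - 7*1/3) = -4/(-2 - 7/3) = -4/(-13/3) = -4*(-3/13) = 12/13 ≈ 0.92308)
c(D) = -12/13 (c(D) = -1*12/13 = -12/13)
s(o, t) = 22 - o
v/s(-143, c(-6)) - 6352/(-32413) = 57880/(22 - 1*(-143)) - 6352/(-32413) = 57880/(22 + 143) - 6352*(-1/32413) = 57880/165 + 6352/32413 = 57880*(1/165) + 6352/32413 = 11576/33 + 6352/32413 = 375422504/1069629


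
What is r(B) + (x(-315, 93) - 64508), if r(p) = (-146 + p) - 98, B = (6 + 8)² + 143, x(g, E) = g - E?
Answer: -64821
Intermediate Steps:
B = 339 (B = 14² + 143 = 196 + 143 = 339)
r(p) = -244 + p
r(B) + (x(-315, 93) - 64508) = (-244 + 339) + ((-315 - 1*93) - 64508) = 95 + ((-315 - 93) - 64508) = 95 + (-408 - 64508) = 95 - 64916 = -64821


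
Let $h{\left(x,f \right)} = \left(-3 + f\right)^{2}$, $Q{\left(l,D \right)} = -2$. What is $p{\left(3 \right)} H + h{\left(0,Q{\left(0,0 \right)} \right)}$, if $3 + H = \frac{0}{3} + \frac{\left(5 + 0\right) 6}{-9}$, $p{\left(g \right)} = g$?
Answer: $6$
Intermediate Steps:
$H = - \frac{19}{3}$ ($H = -3 + \left(\frac{0}{3} + \frac{\left(5 + 0\right) 6}{-9}\right) = -3 + \left(0 \cdot \frac{1}{3} + 5 \cdot 6 \left(- \frac{1}{9}\right)\right) = -3 + \left(0 + 30 \left(- \frac{1}{9}\right)\right) = -3 + \left(0 - \frac{10}{3}\right) = -3 - \frac{10}{3} = - \frac{19}{3} \approx -6.3333$)
$p{\left(3 \right)} H + h{\left(0,Q{\left(0,0 \right)} \right)} = 3 \left(- \frac{19}{3}\right) + \left(-3 - 2\right)^{2} = -19 + \left(-5\right)^{2} = -19 + 25 = 6$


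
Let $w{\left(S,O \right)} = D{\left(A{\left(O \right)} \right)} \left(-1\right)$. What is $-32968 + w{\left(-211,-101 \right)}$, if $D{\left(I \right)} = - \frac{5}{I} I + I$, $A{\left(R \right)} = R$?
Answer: $-32862$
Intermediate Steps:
$D{\left(I \right)} = -5 + I$
$w{\left(S,O \right)} = 5 - O$ ($w{\left(S,O \right)} = \left(-5 + O\right) \left(-1\right) = 5 - O$)
$-32968 + w{\left(-211,-101 \right)} = -32968 + \left(5 - -101\right) = -32968 + \left(5 + 101\right) = -32968 + 106 = -32862$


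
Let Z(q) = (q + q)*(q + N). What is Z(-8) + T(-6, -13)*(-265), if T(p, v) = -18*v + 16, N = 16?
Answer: -66378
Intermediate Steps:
T(p, v) = 16 - 18*v
Z(q) = 2*q*(16 + q) (Z(q) = (q + q)*(q + 16) = (2*q)*(16 + q) = 2*q*(16 + q))
Z(-8) + T(-6, -13)*(-265) = 2*(-8)*(16 - 8) + (16 - 18*(-13))*(-265) = 2*(-8)*8 + (16 + 234)*(-265) = -128 + 250*(-265) = -128 - 66250 = -66378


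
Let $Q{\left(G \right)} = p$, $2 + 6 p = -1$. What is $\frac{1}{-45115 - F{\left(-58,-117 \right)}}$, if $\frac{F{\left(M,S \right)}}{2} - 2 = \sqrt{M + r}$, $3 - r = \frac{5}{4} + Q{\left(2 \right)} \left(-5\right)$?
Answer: $\frac{i}{\sqrt{235} - 45119 i} \approx -2.2164 \cdot 10^{-5} + 7.5303 \cdot 10^{-9} i$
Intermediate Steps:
$p = - \frac{1}{2}$ ($p = - \frac{1}{3} + \frac{1}{6} \left(-1\right) = - \frac{1}{3} - \frac{1}{6} = - \frac{1}{2} \approx -0.5$)
$Q{\left(G \right)} = - \frac{1}{2}$
$r = - \frac{3}{4}$ ($r = 3 - \left(\frac{5}{4} - - \frac{5}{2}\right) = 3 - \left(5 \cdot \frac{1}{4} + \frac{5}{2}\right) = 3 - \left(\frac{5}{4} + \frac{5}{2}\right) = 3 - \frac{15}{4} = - \frac{3}{4} \approx -0.75$)
$F{\left(M,S \right)} = 4 + 2 \sqrt{- \frac{3}{4} + M}$ ($F{\left(M,S \right)} = 4 + 2 \sqrt{M - \frac{3}{4}} = 4 + 2 \sqrt{- \frac{3}{4} + M}$)
$\frac{1}{-45115 - F{\left(-58,-117 \right)}} = \frac{1}{-45115 - \left(4 + \sqrt{-3 + 4 \left(-58\right)}\right)} = \frac{1}{-45115 - \left(4 + \sqrt{-3 - 232}\right)} = \frac{1}{-45115 - \left(4 + \sqrt{-235}\right)} = \frac{1}{-45115 - \left(4 + i \sqrt{235}\right)} = \frac{1}{-45119 - i \sqrt{235}}$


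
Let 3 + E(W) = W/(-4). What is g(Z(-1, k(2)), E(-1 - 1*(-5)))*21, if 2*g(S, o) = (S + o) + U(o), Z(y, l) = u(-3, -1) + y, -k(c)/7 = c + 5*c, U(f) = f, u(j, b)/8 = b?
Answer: -357/2 ≈ -178.50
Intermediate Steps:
u(j, b) = 8*b
E(W) = -3 - W/4 (E(W) = -3 + W/(-4) = -3 + W*(-1/4) = -3 - W/4)
k(c) = -42*c (k(c) = -7*(c + 5*c) = -42*c)
Z(y, l) = -8 + y (Z(y, l) = 8*(-1) + y = -8 + y)
g(S, o) = o + S/2 (g(S, o) = ((S + o) + o)/2 = (S + 2*o)/2 = o + S/2)
g(Z(-1, k(2)), E(-1 - 1*(-5)))*21 = ((-3 - (-1 - 1*(-5))/4) + (-8 - 1)/2)*21 = ((-3 - (-1 + 5)/4) + (1/2)*(-9))*21 = ((-3 - 1/4*4) - 9/2)*21 = ((-3 - 1) - 9/2)*21 = (-4 - 9/2)*21 = -17/2*21 = -357/2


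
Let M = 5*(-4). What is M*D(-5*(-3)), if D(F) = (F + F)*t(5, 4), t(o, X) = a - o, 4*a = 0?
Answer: 3000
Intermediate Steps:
a = 0 (a = (1/4)*0 = 0)
t(o, X) = -o (t(o, X) = 0 - o = -o)
D(F) = -10*F (D(F) = (F + F)*(-1*5) = (2*F)*(-5) = -10*F)
M = -20
M*D(-5*(-3)) = -(-200)*(-5*(-3)) = -(-200)*15 = -20*(-150) = 3000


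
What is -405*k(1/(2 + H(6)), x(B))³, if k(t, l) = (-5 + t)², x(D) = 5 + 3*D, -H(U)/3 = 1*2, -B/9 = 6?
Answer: -34735279005/4096 ≈ -8.4803e+6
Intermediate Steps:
B = -54 (B = -9*6 = -54)
H(U) = -6 (H(U) = -3*2 = -6)
-405*k(1/(2 + H(6)), x(B))³ = -405*(-5 + 1/(2 - 6))⁶ = -405*(-5 + 1/(-4))⁶ = -405*(-5 - ¼)⁶ = -405*((-21/4)²)³ = -405*(441/16)³ = -405*85766121/4096 = -34735279005/4096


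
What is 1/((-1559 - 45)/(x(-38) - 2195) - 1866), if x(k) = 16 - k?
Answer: -2141/3993502 ≈ -0.00053612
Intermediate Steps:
1/((-1559 - 45)/(x(-38) - 2195) - 1866) = 1/((-1559 - 45)/((16 - 1*(-38)) - 2195) - 1866) = 1/(-1604/((16 + 38) - 2195) - 1866) = 1/(-1604/(54 - 2195) - 1866) = 1/(-1604/(-2141) - 1866) = 1/(-1604*(-1/2141) - 1866) = 1/(1604/2141 - 1866) = 1/(-3993502/2141) = -2141/3993502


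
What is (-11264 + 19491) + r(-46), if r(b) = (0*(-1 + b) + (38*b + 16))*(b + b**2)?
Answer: -3577013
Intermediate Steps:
r(b) = (16 + 38*b)*(b + b**2) (r(b) = (0 + (16 + 38*b))*(b + b**2) = (16 + 38*b)*(b + b**2))
(-11264 + 19491) + r(-46) = (-11264 + 19491) + 2*(-46)*(8 + 19*(-46)**2 + 27*(-46)) = 8227 + 2*(-46)*(8 + 19*2116 - 1242) = 8227 + 2*(-46)*(8 + 40204 - 1242) = 8227 + 2*(-46)*38970 = 8227 - 3585240 = -3577013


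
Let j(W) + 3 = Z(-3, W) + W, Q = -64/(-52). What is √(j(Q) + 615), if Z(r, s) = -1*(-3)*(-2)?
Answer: √102622/13 ≈ 24.642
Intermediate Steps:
Z(r, s) = -6 (Z(r, s) = 3*(-2) = -6)
Q = 16/13 (Q = -64*(-1/52) = 16/13 ≈ 1.2308)
j(W) = -9 + W (j(W) = -3 + (-6 + W) = -9 + W)
√(j(Q) + 615) = √((-9 + 16/13) + 615) = √(-101/13 + 615) = √(7894/13) = √102622/13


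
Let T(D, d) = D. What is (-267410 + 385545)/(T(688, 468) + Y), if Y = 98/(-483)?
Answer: 8151315/47458 ≈ 171.76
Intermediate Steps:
Y = -14/69 (Y = 98*(-1/483) = -14/69 ≈ -0.20290)
(-267410 + 385545)/(T(688, 468) + Y) = (-267410 + 385545)/(688 - 14/69) = 118135/(47458/69) = 118135*(69/47458) = 8151315/47458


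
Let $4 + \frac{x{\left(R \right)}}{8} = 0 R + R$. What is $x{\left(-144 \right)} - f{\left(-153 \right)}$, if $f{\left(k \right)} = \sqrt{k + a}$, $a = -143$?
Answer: $-1184 - 2 i \sqrt{74} \approx -1184.0 - 17.205 i$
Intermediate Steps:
$f{\left(k \right)} = \sqrt{-143 + k}$ ($f{\left(k \right)} = \sqrt{k - 143} = \sqrt{-143 + k}$)
$x{\left(R \right)} = -32 + 8 R$ ($x{\left(R \right)} = -32 + 8 \left(0 R + R\right) = -32 + 8 \left(0 + R\right) = -32 + 8 R$)
$x{\left(-144 \right)} - f{\left(-153 \right)} = \left(-32 + 8 \left(-144\right)\right) - \sqrt{-143 - 153} = \left(-32 - 1152\right) - \sqrt{-296} = -1184 - 2 i \sqrt{74}$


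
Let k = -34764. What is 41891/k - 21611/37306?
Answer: -1157035225/648452892 ≈ -1.7843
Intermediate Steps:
41891/k - 21611/37306 = 41891/(-34764) - 21611/37306 = 41891*(-1/34764) - 21611*1/37306 = -41891/34764 - 21611/37306 = -1157035225/648452892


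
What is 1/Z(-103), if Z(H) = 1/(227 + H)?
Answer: 124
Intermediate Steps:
1/Z(-103) = 1/(1/(227 - 103)) = 1/(1/124) = 124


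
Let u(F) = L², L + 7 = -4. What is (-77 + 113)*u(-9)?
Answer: 4356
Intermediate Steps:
L = -11 (L = -7 - 4 = -11)
u(F) = 121 (u(F) = (-11)² = 121)
(-77 + 113)*u(-9) = (-77 + 113)*121 = 36*121 = 4356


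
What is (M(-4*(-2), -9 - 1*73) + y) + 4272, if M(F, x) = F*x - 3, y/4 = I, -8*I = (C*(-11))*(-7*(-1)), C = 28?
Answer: 4691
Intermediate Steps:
I = 539/2 (I = -28*(-11)*(-7*(-1))/8 = -(-77)*7/2 = -1/8*(-2156) = 539/2 ≈ 269.50)
y = 1078 (y = 4*(539/2) = 1078)
M(F, x) = -3 + F*x
(M(-4*(-2), -9 - 1*73) + y) + 4272 = ((-3 + (-4*(-2))*(-9 - 1*73)) + 1078) + 4272 = ((-3 + 8*(-9 - 73)) + 1078) + 4272 = ((-3 + 8*(-82)) + 1078) + 4272 = ((-3 - 656) + 1078) + 4272 = (-659 + 1078) + 4272 = 419 + 4272 = 4691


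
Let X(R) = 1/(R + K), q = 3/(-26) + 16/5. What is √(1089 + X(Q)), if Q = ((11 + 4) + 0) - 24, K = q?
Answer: √643892159/769 ≈ 32.997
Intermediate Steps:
q = 401/130 (q = 3*(-1/26) + 16*(⅕) = -3/26 + 16/5 = 401/130 ≈ 3.0846)
K = 401/130 ≈ 3.0846
Q = -9 (Q = (15 + 0) - 24 = 15 - 24 = -9)
X(R) = 1/(401/130 + R) (X(R) = 1/(R + 401/130) = 1/(401/130 + R))
√(1089 + X(Q)) = √(1089 + 130/(401 + 130*(-9))) = √(1089 + 130/(401 - 1170)) = √(1089 + 130/(-769)) = √(1089 + 130*(-1/769)) = √(1089 - 130/769) = √(837311/769) = √643892159/769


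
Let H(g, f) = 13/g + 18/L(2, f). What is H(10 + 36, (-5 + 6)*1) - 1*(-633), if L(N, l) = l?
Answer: 29959/46 ≈ 651.28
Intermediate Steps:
H(g, f) = 13/g + 18/f
H(10 + 36, (-5 + 6)*1) - 1*(-633) = (13/(10 + 36) + 18/(((-5 + 6)*1))) - 1*(-633) = (13/46 + 18/((1*1))) + 633 = (13*(1/46) + 18/1) + 633 = (13/46 + 18*1) + 633 = (13/46 + 18) + 633 = 841/46 + 633 = 29959/46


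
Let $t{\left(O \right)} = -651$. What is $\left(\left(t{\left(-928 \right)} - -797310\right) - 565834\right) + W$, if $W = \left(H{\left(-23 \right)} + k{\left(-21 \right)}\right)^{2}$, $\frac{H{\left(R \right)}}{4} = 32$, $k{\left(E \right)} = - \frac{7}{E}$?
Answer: $\frac{2225650}{9} \approx 2.4729 \cdot 10^{5}$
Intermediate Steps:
$H{\left(R \right)} = 128$ ($H{\left(R \right)} = 4 \cdot 32 = 128$)
$W = \frac{148225}{9}$ ($W = \left(128 - \frac{7}{-21}\right)^{2} = \left(128 - - \frac{1}{3}\right)^{2} = \left(128 + \frac{1}{3}\right)^{2} = \left(\frac{385}{3}\right)^{2} = \frac{148225}{9} \approx 16469.0$)
$\left(\left(t{\left(-928 \right)} - -797310\right) - 565834\right) + W = \left(\left(-651 - -797310\right) - 565834\right) + \frac{148225}{9} = \left(\left(-651 + 797310\right) - 565834\right) + \frac{148225}{9} = \left(796659 - 565834\right) + \frac{148225}{9} = 230825 + \frac{148225}{9} = \frac{2225650}{9}$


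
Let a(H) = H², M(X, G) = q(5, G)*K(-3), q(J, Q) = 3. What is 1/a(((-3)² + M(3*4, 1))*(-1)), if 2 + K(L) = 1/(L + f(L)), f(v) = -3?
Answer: 4/25 ≈ 0.16000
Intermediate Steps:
K(L) = -2 + 1/(-3 + L) (K(L) = -2 + 1/(L - 3) = -2 + 1/(-3 + L))
M(X, G) = -13/2 (M(X, G) = 3*((7 - 2*(-3))/(-3 - 3)) = 3*((7 + 6)/(-6)) = 3*(-⅙*13) = 3*(-13/6) = -13/2)
1/a(((-3)² + M(3*4, 1))*(-1)) = 1/((((-3)² - 13/2)*(-1))²) = 1/(((9 - 13/2)*(-1))²) = 1/(((5/2)*(-1))²) = 1/((-5/2)²) = 1/(25/4) = 4/25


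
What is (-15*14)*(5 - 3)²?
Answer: -840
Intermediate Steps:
(-15*14)*(5 - 3)² = -210*2² = -210*4 = -840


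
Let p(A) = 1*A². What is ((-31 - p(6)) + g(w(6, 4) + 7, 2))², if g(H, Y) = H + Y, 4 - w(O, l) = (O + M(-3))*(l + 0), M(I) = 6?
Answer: 10404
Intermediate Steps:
p(A) = A²
w(O, l) = 4 - l*(6 + O) (w(O, l) = 4 - (O + 6)*(l + 0) = 4 - (6 + O)*l = 4 - l*(6 + O))
((-31 - p(6)) + g(w(6, 4) + 7, 2))² = ((-31 - 1*6²) + (((4 - 6*4 - 1*6*4) + 7) + 2))² = ((-31 - 1*36) + (((4 - 24 - 24) + 7) + 2))² = ((-31 - 36) + ((-44 + 7) + 2))² = (-67 + (-37 + 2))² = (-67 - 35)² = (-102)² = 10404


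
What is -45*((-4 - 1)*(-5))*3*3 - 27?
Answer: -10152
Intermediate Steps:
-45*((-4 - 1)*(-5))*3*3 - 27 = -45*-5*(-5)*3*3 - 27 = -45*25*3*3 - 27 = -3375*3 - 27 = -45*225 - 27 = -10125 - 27 = -10152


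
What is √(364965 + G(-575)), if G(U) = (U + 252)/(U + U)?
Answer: √19306663358/230 ≈ 604.12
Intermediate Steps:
G(U) = (252 + U)/(2*U) (G(U) = (252 + U)/((2*U)) = (252 + U)*(1/(2*U)) = (252 + U)/(2*U))
√(364965 + G(-575)) = √(364965 + (½)*(252 - 575)/(-575)) = √(364965 + (½)*(-1/575)*(-323)) = √(364965 + 323/1150) = √(419710073/1150) = √19306663358/230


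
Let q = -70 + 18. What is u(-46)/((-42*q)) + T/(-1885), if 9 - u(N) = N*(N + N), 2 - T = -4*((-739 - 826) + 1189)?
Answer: -359999/316680 ≈ -1.1368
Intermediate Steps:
q = -52
T = -1502 (T = 2 - (-4)*((-739 - 826) + 1189) = 2 - (-4)*(-1565 + 1189) = 2 - (-4)*(-376) = 2 - 1*1504 = 2 - 1504 = -1502)
u(N) = 9 - 2*N² (u(N) = 9 - N*(N + N) = 9 - N*2*N = 9 - 2*N²)
u(-46)/((-42*q)) + T/(-1885) = (9 - 2*(-46)²)/((-42*(-52))) - 1502/(-1885) = (9 - 2*2116)/2184 - 1502*(-1/1885) = (9 - 4232)*(1/2184) + 1502/1885 = -4223*1/2184 + 1502/1885 = -4223/2184 + 1502/1885 = -359999/316680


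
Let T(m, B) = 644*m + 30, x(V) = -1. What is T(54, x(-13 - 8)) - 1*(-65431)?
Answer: 100237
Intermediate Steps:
T(m, B) = 30 + 644*m
T(54, x(-13 - 8)) - 1*(-65431) = (30 + 644*54) - 1*(-65431) = (30 + 34776) + 65431 = 34806 + 65431 = 100237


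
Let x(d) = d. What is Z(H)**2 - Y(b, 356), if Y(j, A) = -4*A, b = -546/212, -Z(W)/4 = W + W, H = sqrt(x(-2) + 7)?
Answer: 1744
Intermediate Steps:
H = sqrt(5) (H = sqrt(-2 + 7) = sqrt(5) ≈ 2.2361)
Z(W) = -8*W (Z(W) = -4*(W + W) = -8*W)
b = -273/106 (b = -546*1/212 = -273/106 ≈ -2.5755)
Z(H)**2 - Y(b, 356) = (-8*sqrt(5))**2 - (-4)*356 = 320 - 1*(-1424) = 320 + 1424 = 1744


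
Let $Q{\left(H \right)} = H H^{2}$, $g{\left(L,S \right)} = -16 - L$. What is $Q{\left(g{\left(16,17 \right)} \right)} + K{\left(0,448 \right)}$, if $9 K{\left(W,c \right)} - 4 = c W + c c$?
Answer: $- \frac{94204}{9} \approx -10467.0$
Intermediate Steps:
$K{\left(W,c \right)} = \frac{4}{9} + \frac{c^{2}}{9} + \frac{W c}{9}$ ($K{\left(W,c \right)} = \frac{4}{9} + \frac{c W + c c}{9} = \frac{4}{9} + \frac{W c + c^{2}}{9} = \frac{4}{9} + \frac{c^{2} + W c}{9} = \frac{4}{9} + \left(\frac{c^{2}}{9} + \frac{W c}{9}\right) = \frac{4}{9} + \frac{c^{2}}{9} + \frac{W c}{9}$)
$Q{\left(H \right)} = H^{3}$
$Q{\left(g{\left(16,17 \right)} \right)} + K{\left(0,448 \right)} = \left(-16 - 16\right)^{3} + \left(\frac{4}{9} + \frac{448^{2}}{9} + \frac{1}{9} \cdot 0 \cdot 448\right) = \left(-16 - 16\right)^{3} + \left(\frac{4}{9} + \frac{1}{9} \cdot 200704 + 0\right) = \left(-32\right)^{3} + \left(\frac{4}{9} + \frac{200704}{9} + 0\right) = -32768 + \frac{200708}{9} = - \frac{94204}{9}$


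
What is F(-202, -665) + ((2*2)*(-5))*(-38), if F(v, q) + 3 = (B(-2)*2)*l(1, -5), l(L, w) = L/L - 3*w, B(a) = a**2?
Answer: 885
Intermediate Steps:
l(L, w) = 1 - 3*w
F(v, q) = 125 (F(v, q) = -3 + ((-2)**2*2)*(1 - 3*(-5)) = -3 + (4*2)*(1 + 15) = -3 + 8*16 = -3 + 128 = 125)
F(-202, -665) + ((2*2)*(-5))*(-38) = 125 + ((2*2)*(-5))*(-38) = 125 + (4*(-5))*(-38) = 125 - 20*(-38) = 125 + 760 = 885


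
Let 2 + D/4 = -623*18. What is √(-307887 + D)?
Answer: 7*I*√7199 ≈ 593.93*I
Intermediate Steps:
D = -44864 (D = -8 + 4*(-623*18) = -8 + 4*(-11214) = -8 - 44856 = -44864)
√(-307887 + D) = √(-307887 - 44864) = √(-352751) = 7*I*√7199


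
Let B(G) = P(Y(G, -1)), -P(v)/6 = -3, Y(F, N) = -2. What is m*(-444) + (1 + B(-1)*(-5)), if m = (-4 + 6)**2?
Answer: -1865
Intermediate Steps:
P(v) = 18 (P(v) = -6*(-3) = 18)
B(G) = 18
m = 4 (m = 2**2 = 4)
m*(-444) + (1 + B(-1)*(-5)) = 4*(-444) + (1 + 18*(-5)) = -1776 + (1 - 90) = -1776 - 89 = -1865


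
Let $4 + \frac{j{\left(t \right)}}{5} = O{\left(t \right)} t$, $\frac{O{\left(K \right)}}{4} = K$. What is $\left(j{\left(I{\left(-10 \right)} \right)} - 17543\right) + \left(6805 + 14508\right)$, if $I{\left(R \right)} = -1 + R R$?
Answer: $199770$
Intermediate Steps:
$I{\left(R \right)} = -1 + R^{2}$
$O{\left(K \right)} = 4 K$
$j{\left(t \right)} = -20 + 20 t^{2}$ ($j{\left(t \right)} = -20 + 5 \cdot 4 t t = -20 + 5 \cdot 4 t^{2} = -20 + 20 t^{2}$)
$\left(j{\left(I{\left(-10 \right)} \right)} - 17543\right) + \left(6805 + 14508\right) = \left(\left(-20 + 20 \left(-1 + \left(-10\right)^{2}\right)^{2}\right) - 17543\right) + \left(6805 + 14508\right) = \left(\left(-20 + 20 \left(-1 + 100\right)^{2}\right) - 17543\right) + 21313 = \left(\left(-20 + 20 \cdot 99^{2}\right) - 17543\right) + 21313 = \left(\left(-20 + 20 \cdot 9801\right) - 17543\right) + 21313 = \left(\left(-20 + 196020\right) - 17543\right) + 21313 = \left(196000 - 17543\right) + 21313 = 178457 + 21313 = 199770$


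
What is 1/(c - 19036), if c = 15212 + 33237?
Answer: 1/29413 ≈ 3.3999e-5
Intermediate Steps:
c = 48449
1/(c - 19036) = 1/(48449 - 19036) = 1/29413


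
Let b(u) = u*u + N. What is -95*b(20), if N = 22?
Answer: -40090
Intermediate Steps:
b(u) = 22 + u² (b(u) = u*u + 22 = u² + 22 = 22 + u²)
-95*b(20) = -95*(22 + 20²) = -95*(22 + 400) = -95*422 = -40090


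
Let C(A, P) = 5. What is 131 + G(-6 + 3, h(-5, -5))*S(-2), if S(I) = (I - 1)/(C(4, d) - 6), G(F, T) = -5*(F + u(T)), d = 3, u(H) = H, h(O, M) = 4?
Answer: 116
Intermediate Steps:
G(F, T) = -5*F - 5*T (G(F, T) = -5*(F + T) = -5*F - 5*T)
S(I) = 1 - I (S(I) = (I - 1)/(5 - 6) = (-1 + I)/(-1) = (-1 + I)*(-1) = 1 - I)
131 + G(-6 + 3, h(-5, -5))*S(-2) = 131 + (-5*(-6 + 3) - 5*4)*(1 - 1*(-2)) = 131 + (-5*(-3) - 20)*(1 + 2) = 131 + (15 - 20)*3 = 131 - 5*3 = 131 - 15 = 116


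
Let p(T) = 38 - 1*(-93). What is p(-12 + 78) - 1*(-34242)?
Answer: 34373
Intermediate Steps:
p(T) = 131 (p(T) = 38 + 93 = 131)
p(-12 + 78) - 1*(-34242) = 131 - 1*(-34242) = 131 + 34242 = 34373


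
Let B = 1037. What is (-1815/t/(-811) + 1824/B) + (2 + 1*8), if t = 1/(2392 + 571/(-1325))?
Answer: 1195466142809/222866855 ≈ 5364.0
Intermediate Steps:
t = 1325/3168829 (t = 1/(2392 + 571*(-1/1325)) = 1/(2392 - 571/1325) = 1/(3168829/1325) = 1325/3168829 ≈ 0.00041814)
(-1815/t/(-811) + 1824/B) + (2 + 1*8) = (-1815/1325/3168829/(-811) + 1824/1037) + (2 + 1*8) = (-1815*3168829/1325*(-1/811) + 1824*(1/1037)) + (2 + 8) = (-1150284927/265*(-1/811) + 1824/1037) + 10 = (1150284927/214915 + 1824/1037) + 10 = 1193237474259/222866855 + 10 = 1195466142809/222866855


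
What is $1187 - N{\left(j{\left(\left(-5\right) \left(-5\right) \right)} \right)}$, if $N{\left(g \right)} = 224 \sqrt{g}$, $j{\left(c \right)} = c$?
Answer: $67$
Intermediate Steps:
$1187 - N{\left(j{\left(\left(-5\right) \left(-5\right) \right)} \right)} = 1187 - 224 \sqrt{\left(-5\right) \left(-5\right)} = 1187 - 224 \sqrt{25} = 1187 - 224 \cdot 5 = 1187 - 1120 = 67$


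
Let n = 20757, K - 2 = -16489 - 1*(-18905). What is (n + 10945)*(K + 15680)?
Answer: 573742796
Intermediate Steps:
K = 2418 (K = 2 + (-16489 - 1*(-18905)) = 2 + (-16489 + 18905) = 2 + 2416 = 2418)
(n + 10945)*(K + 15680) = (20757 + 10945)*(2418 + 15680) = 31702*18098 = 573742796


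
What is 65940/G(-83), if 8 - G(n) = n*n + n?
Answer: -10990/1133 ≈ -9.6999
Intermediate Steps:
G(n) = 8 - n - n² (G(n) = 8 - (n*n + n) = 8 - (n² + n) = 8 - (n + n²) = 8 + (-n - n²) = 8 - n - n²)
65940/G(-83) = 65940/(8 - 1*(-83) - 1*(-83)²) = 65940/(8 + 83 - 1*6889) = 65940/(8 + 83 - 6889) = 65940/(-6798) = 65940*(-1/6798) = -10990/1133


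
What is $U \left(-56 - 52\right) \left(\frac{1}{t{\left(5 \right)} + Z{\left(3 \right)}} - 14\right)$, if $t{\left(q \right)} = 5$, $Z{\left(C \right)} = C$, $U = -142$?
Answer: $-212787$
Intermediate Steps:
$U \left(-56 - 52\right) \left(\frac{1}{t{\left(5 \right)} + Z{\left(3 \right)}} - 14\right) = - 142 \left(-56 - 52\right) \left(\frac{1}{5 + 3} - 14\right) = - 142 \left(- 108 \left(\frac{1}{8} - 14\right)\right) = - 142 \left(\left(-108\right) \left(- \frac{111}{8}\right)\right) = \left(-142\right) \frac{2997}{2} = -212787$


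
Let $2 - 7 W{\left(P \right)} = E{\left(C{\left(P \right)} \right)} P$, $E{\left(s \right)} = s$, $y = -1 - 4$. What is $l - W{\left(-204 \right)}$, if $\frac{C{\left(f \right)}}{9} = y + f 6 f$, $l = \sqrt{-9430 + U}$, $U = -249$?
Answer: $- \frac{458432678}{7} + i \sqrt{9679} \approx -6.549 \cdot 10^{7} + 98.382 i$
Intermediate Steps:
$l = i \sqrt{9679}$ ($l = \sqrt{-9430 - 249} = \sqrt{-9679} = i \sqrt{9679} \approx 98.382 i$)
$y = -5$
$C{\left(f \right)} = -45 + 54 f^{2}$ ($C{\left(f \right)} = 9 \left(-5 + f 6 f\right) = 9 \left(-5 + 6 f^{2}\right) = -45 + 54 f^{2}$)
$W{\left(P \right)} = \frac{2}{7} - \frac{P \left(-45 + 54 P^{2}\right)}{7}$ ($W{\left(P \right)} = \frac{2}{7} - \frac{\left(-45 + 54 P^{2}\right) P}{7} = \frac{2}{7} - \frac{P \left(-45 + 54 P^{2}\right)}{7}$)
$l - W{\left(-204 \right)} = i \sqrt{9679} - \left(\frac{2}{7} - \frac{54 \left(-204\right)^{3}}{7} + \frac{45}{7} \left(-204\right)\right) = i \sqrt{9679} - \left(\frac{2}{7} - - \frac{458441856}{7} - \frac{9180}{7}\right) = i \sqrt{9679} - \left(\frac{2}{7} + \frac{458441856}{7} - \frac{9180}{7}\right) = i \sqrt{9679} - \frac{458432678}{7} = - \frac{458432678}{7} + i \sqrt{9679}$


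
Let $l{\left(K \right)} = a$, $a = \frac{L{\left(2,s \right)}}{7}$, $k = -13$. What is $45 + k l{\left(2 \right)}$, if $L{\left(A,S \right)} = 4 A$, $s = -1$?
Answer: $\frac{211}{7} \approx 30.143$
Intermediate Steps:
$a = \frac{8}{7}$ ($a = \frac{4 \cdot 2}{7} = 8 \cdot \frac{1}{7} = \frac{8}{7} \approx 1.1429$)
$l{\left(K \right)} = \frac{8}{7}$
$45 + k l{\left(2 \right)} = 45 - \frac{104}{7} = \frac{211}{7}$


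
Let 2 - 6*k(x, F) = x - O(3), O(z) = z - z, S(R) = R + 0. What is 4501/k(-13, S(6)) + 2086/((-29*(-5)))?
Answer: 263144/145 ≈ 1814.8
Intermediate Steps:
S(R) = R
O(z) = 0
k(x, F) = 1/3 - x/6 (k(x, F) = 1/3 - (x - 1*0)/6 = 1/3 - (x + 0)/6 = 1/3 - x/6)
4501/k(-13, S(6)) + 2086/((-29*(-5))) = 4501/(1/3 - 1/6*(-13)) + 2086/((-29*(-5))) = 4501/(1/3 + 13/6) + 2086/145 = 4501/(5/2) + 2086*(1/145) = 4501*(2/5) + 2086/145 = 9002/5 + 2086/145 = 263144/145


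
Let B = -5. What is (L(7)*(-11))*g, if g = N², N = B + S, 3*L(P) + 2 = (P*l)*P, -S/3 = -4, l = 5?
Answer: -43659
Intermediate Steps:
S = 12 (S = -3*(-4) = 12)
L(P) = -⅔ + 5*P²/3 (L(P) = -⅔ + ((P*5)*P)/3 = -⅔ + ((5*P)*P)/3 = -⅔ + (5*P²)/3 = -⅔ + 5*P²/3)
N = 7 (N = -5 + 12 = 7)
g = 49 (g = 7² = 49)
(L(7)*(-11))*g = ((-⅔ + (5/3)*7²)*(-11))*49 = ((-⅔ + (5/3)*49)*(-11))*49 = ((-⅔ + 245/3)*(-11))*49 = (81*(-11))*49 = -891*49 = -43659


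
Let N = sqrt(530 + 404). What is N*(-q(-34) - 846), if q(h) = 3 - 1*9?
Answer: -840*sqrt(934) ≈ -25672.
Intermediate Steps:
q(h) = -6 (q(h) = 3 - 9 = -6)
N = sqrt(934) ≈ 30.561
N*(-q(-34) - 846) = sqrt(934)*(-1*(-6) - 846) = sqrt(934)*(6 - 846) = sqrt(934)*(-840) = -840*sqrt(934)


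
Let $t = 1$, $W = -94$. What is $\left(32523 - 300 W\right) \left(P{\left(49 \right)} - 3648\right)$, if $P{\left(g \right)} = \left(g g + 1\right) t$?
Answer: $-75660858$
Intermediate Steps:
$P{\left(g \right)} = 1 + g^{2}$ ($P{\left(g \right)} = \left(g g + 1\right) 1 = \left(g^{2} + 1\right) 1 = \left(1 + g^{2}\right) 1 = 1 + g^{2}$)
$\left(32523 - 300 W\right) \left(P{\left(49 \right)} - 3648\right) = \left(32523 - -28200\right) \left(\left(1 + 49^{2}\right) - 3648\right) = \left(32523 + 28200\right) \left(\left(1 + 2401\right) - 3648\right) = 60723 \left(2402 - 3648\right) = 60723 \left(-1246\right) = -75660858$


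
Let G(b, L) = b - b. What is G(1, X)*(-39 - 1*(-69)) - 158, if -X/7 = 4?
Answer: -158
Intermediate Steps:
X = -28 (X = -7*4 = -28)
G(b, L) = 0
G(1, X)*(-39 - 1*(-69)) - 158 = 0*(-39 - 1*(-69)) - 158 = 0*(-39 + 69) - 158 = 0*30 - 158 = 0 - 158 = -158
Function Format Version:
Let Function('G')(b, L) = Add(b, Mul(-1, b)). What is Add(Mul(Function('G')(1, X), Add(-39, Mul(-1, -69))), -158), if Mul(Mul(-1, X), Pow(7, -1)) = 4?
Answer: -158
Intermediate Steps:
X = -28 (X = Mul(-7, 4) = -28)
Function('G')(b, L) = 0
Add(Mul(Function('G')(1, X), Add(-39, Mul(-1, -69))), -158) = Add(Mul(0, Add(-39, Mul(-1, -69))), -158) = Add(Mul(0, Add(-39, 69)), -158) = Add(Mul(0, 30), -158) = Add(0, -158) = -158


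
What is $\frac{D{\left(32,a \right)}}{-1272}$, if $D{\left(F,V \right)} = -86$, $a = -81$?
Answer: $\frac{43}{636} \approx 0.06761$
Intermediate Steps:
$\frac{D{\left(32,a \right)}}{-1272} = - \frac{86}{-1272} = \left(-86\right) \left(- \frac{1}{1272}\right) = \frac{43}{636}$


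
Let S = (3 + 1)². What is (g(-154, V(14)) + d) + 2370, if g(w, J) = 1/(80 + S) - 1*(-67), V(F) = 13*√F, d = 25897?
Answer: 2720065/96 ≈ 28334.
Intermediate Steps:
S = 16 (S = 4² = 16)
g(w, J) = 6433/96 (g(w, J) = 1/(80 + 16) - 1*(-67) = 1/96 + 67 = 6433/96)
(g(-154, V(14)) + d) + 2370 = (6433/96 + 25897) + 2370 = 2492545/96 + 2370 = 2720065/96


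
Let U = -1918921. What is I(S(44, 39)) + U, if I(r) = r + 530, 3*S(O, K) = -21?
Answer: -1918398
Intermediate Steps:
S(O, K) = -7 (S(O, K) = (⅓)*(-21) = -7)
I(r) = 530 + r
I(S(44, 39)) + U = (530 - 7) - 1918921 = 523 - 1918921 = -1918398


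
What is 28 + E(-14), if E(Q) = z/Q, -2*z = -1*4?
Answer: 195/7 ≈ 27.857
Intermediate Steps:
z = 2 (z = -(-1)*4/2 = -½*(-4) = 2)
E(Q) = 2/Q
28 + E(-14) = 28 + 2/(-14) = 28 + 2*(-1/14) = 28 - ⅐ = 195/7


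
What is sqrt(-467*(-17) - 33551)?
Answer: 2*I*sqrt(6403) ≈ 160.04*I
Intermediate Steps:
sqrt(-467*(-17) - 33551) = sqrt(7939 - 33551) = sqrt(-25612) = 2*I*sqrt(6403)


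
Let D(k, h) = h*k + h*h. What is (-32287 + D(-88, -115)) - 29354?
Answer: -38296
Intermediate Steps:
D(k, h) = h**2 + h*k (D(k, h) = h*k + h**2 = h**2 + h*k)
(-32287 + D(-88, -115)) - 29354 = (-32287 - 115*(-115 - 88)) - 29354 = (-32287 - 115*(-203)) - 29354 = (-32287 + 23345) - 29354 = -8942 - 29354 = -38296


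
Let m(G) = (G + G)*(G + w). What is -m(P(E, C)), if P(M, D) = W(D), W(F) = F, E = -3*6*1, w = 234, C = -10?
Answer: 4480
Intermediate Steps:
E = -18 (E = -18*1 = -18)
P(M, D) = D
m(G) = 2*G*(234 + G) (m(G) = (G + G)*(G + 234) = (2*G)*(234 + G) = 2*G*(234 + G))
-m(P(E, C)) = -2*(-10)*(234 - 10) = -2*(-10)*224 = -1*(-4480) = 4480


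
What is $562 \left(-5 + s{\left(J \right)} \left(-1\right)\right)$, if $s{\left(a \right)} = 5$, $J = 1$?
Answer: $-5620$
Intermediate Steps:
$562 \left(-5 + s{\left(J \right)} \left(-1\right)\right) = 562 \left(-5 + 5 \left(-1\right)\right) = 562 \left(-5 - 5\right) = 562 \left(-10\right) = -5620$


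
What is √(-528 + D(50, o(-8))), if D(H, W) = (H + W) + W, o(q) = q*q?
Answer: 5*I*√14 ≈ 18.708*I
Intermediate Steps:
o(q) = q²
D(H, W) = H + 2*W
√(-528 + D(50, o(-8))) = √(-528 + (50 + 2*(-8)²)) = √(-528 + (50 + 2*64)) = √(-528 + (50 + 128)) = √(-528 + 178) = √(-350) = 5*I*√14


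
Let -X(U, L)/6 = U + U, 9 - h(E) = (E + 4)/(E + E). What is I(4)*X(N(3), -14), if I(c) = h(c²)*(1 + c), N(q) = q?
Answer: -3015/2 ≈ -1507.5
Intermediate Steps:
h(E) = 9 - (4 + E)/(2*E) (h(E) = 9 - (E + 4)/(E + E) = 9 - (4 + E)/(2*E))
X(U, L) = -12*U (X(U, L) = -6*(U + U) = -12*U)
I(c) = (1 + c)*(17/2 - 2/c²) (I(c) = (17/2 - 2/c²)*(1 + c) = (1 + c)*(17/2 - 2/c²))
I(4)*X(N(3), -14) = ((½)*(1 + 4)*(-4 + 17*4²)/4²)*(-12*3) = ((½)*(1/16)*5*(-4 + 17*16))*(-36) = ((½)*(1/16)*5*(-4 + 272))*(-36) = ((½)*(1/16)*5*268)*(-36) = (335/8)*(-36) = -3015/2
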